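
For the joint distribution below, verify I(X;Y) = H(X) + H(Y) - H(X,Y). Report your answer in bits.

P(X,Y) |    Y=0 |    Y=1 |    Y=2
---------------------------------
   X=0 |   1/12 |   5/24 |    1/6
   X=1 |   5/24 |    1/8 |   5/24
I(X;Y) = 0.0534 bits

Mutual information has multiple equivalent forms:
- I(X;Y) = H(X) - H(X|Y)
- I(X;Y) = H(Y) - H(Y|X)
- I(X;Y) = H(X) + H(Y) - H(X,Y)

Computing all quantities:
H(X) = 0.9950, H(Y) = 1.5774, H(X,Y) = 2.5190
H(X|Y) = 0.9415, H(Y|X) = 1.5240

Verification:
H(X) - H(X|Y) = 0.9950 - 0.9415 = 0.0534
H(Y) - H(Y|X) = 1.5774 - 1.5240 = 0.0534
H(X) + H(Y) - H(X,Y) = 0.9950 + 1.5774 - 2.5190 = 0.0534

All forms give I(X;Y) = 0.0534 bits. ✓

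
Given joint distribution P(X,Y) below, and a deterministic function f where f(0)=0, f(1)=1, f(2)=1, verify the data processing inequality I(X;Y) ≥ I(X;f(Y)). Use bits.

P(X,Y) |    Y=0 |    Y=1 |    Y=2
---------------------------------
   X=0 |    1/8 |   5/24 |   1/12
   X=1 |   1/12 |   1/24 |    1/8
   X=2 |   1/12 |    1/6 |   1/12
I(X;Y) = 0.0795, I(X;f(Y)) = 0.0037, inequality holds: 0.0795 ≥ 0.0037

Data Processing Inequality: For any Markov chain X → Y → Z, we have I(X;Y) ≥ I(X;Z).

Here Z = f(Y) is a deterministic function of Y, forming X → Y → Z.

Original I(X;Y) = 0.0795 bits

After applying f:
P(X,Z) where Z=f(Y):
- P(X,Z=0) = P(X,Y=0)
- P(X,Z=1) = P(X,Y=1) + P(X,Y=2)

I(X;Z) = I(X;f(Y)) = 0.0037 bits

Verification: 0.0795 ≥ 0.0037 ✓

Information cannot be created by processing; the function f can only lose information about X.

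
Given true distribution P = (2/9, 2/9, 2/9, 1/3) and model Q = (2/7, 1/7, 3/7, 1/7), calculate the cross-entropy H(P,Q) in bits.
2.2329 bits

Cross-entropy: H(P,Q) = -Σ p(x) log q(x)

Alternatively: H(P,Q) = H(P) + D_KL(P||Q)
H(P) = 1.9749 bits
D_KL(P||Q) = 0.2580 bits

H(P,Q) = 1.9749 + 0.2580 = 2.2329 bits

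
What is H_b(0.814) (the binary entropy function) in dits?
0.2086 dits

The binary entropy function is:
H(p) = -p log(p) - (1-p) log(1-p)

H(0.814) = -0.814 × log_10(0.814) - 0.186 × log_10(0.186)
H(0.814) = 0.2086 dits

Note: Binary entropy is maximized at p=0.5 (H=1 bit) and minimized at p=0 or p=1 (H=0).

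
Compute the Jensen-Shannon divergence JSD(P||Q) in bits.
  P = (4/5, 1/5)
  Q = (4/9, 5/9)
0.1000 bits

Jensen-Shannon divergence is:
JSD(P||Q) = 0.5 × D_KL(P||M) + 0.5 × D_KL(Q||M)
where M = 0.5 × (P + Q) is the mixture distribution.

M = 0.5 × (4/5, 1/5) + 0.5 × (4/9, 5/9) = (0.622222, 0.377778)

D_KL(P||M) = 0.1065 bits
D_KL(Q||M) = 0.0934 bits

JSD(P||Q) = 0.5 × 0.1065 + 0.5 × 0.0934 = 0.1000 bits

Unlike KL divergence, JSD is symmetric and bounded: 0 ≤ JSD ≤ log(2).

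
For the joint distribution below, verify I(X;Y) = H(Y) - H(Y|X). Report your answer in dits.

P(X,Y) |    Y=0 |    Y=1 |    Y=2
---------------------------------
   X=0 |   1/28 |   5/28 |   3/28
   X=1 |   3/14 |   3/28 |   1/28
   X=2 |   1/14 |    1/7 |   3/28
I(X;Y) = 0.0485 dits

Mutual information has multiple equivalent forms:
- I(X;Y) = H(X) - H(X|Y)
- I(X;Y) = H(Y) - H(Y|X)
- I(X;Y) = H(X) + H(Y) - H(X,Y)

Computing all quantities:
H(X) = 0.4766, H(Y) = 0.4667, H(X,Y) = 0.8947
H(X|Y) = 0.4281, H(Y|X) = 0.4182

Verification:
H(X) - H(X|Y) = 0.4766 - 0.4281 = 0.0485
H(Y) - H(Y|X) = 0.4667 - 0.4182 = 0.0485
H(X) + H(Y) - H(X,Y) = 0.4766 + 0.4667 - 0.8947 = 0.0485

All forms give I(X;Y) = 0.0485 dits. ✓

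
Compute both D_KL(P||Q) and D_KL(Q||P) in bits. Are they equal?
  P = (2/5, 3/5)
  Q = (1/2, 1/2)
D_KL(P||Q) = 0.0290, D_KL(Q||P) = 0.0294

KL divergence is not symmetric: D_KL(P||Q) ≠ D_KL(Q||P) in general.

D_KL(P||Q) = 0.0290 bits
D_KL(Q||P) = 0.0294 bits

No, they are not equal!

This asymmetry is why KL divergence is not a true distance metric.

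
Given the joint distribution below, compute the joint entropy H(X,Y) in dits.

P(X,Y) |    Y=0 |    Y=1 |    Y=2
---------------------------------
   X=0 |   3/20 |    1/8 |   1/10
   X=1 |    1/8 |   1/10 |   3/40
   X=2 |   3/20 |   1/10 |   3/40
0.9417 dits

Joint entropy is H(X,Y) = -Σ_{x,y} p(x,y) log p(x,y).

Summing over all non-zero entries:
H(X,Y) = -[3/20·log_10(3/20) + 1/8·log_10(1/8) + 1/10·log_10(1/10) + 1/8·log_10(1/8) + 1/10·log_10(1/10) + 3/40·log_10(3/40) + 3/20·log_10(3/20) + 1/10·log_10(1/10) + 3/40·log_10(3/40)]
H(X,Y) = 0.9417 dits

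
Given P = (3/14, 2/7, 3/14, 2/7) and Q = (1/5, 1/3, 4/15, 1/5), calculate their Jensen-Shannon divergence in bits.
0.0090 bits

Jensen-Shannon divergence is:
JSD(P||Q) = 0.5 × D_KL(P||M) + 0.5 × D_KL(Q||M)
where M = 0.5 × (P + Q) is the mixture distribution.

M = 0.5 × (3/14, 2/7, 3/14, 2/7) + 0.5 × (1/5, 1/3, 4/15, 1/5) = (0.207143, 0.309524, 0.240476, 0.242857)

D_KL(P||M) = 0.0088 bits
D_KL(Q||M) = 0.0093 bits

JSD(P||Q) = 0.5 × 0.0088 + 0.5 × 0.0093 = 0.0090 bits

Unlike KL divergence, JSD is symmetric and bounded: 0 ≤ JSD ≤ log(2).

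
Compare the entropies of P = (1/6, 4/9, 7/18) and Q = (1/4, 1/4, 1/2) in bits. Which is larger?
Q

Computing entropies in bits:
H(P) = 1.4807
H(Q) = 1.5000

Distribution Q has higher entropy.

Intuition: The distribution closer to uniform (more spread out) has higher entropy.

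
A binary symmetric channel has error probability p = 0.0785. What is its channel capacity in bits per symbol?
0.6031 bits

For a binary symmetric channel (BSC) with error probability p:
Capacity C = 1 - H(p) bits per symbol

where H(p) = -p log₂(p) - (1-p) log₂(1-p) is the binary entropy function.

H(0.0785) = 0.3969 bits
C = 1 - 0.3969 = 0.6031 bits per symbol

This means we can reliably transmit up to 0.6031 bits of information per channel use.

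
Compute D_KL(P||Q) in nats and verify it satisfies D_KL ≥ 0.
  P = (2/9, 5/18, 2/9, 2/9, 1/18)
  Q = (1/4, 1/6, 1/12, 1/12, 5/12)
0.4397 nats

KL divergence satisfies the Gibbs inequality: D_KL(P||Q) ≥ 0 for all distributions P, Q.

D_KL(P||Q) = Σ p(x) log(p(x)/q(x))
Term by term:
  x=0: 2/9 × log_e[(2/9)/(1/4)] = -0.0262
  x=1: 5/18 × log_e[(5/18)/(1/6)] = 0.1419
  x=2: 2/9 × log_e[(2/9)/(1/12)] = 0.2180
  x=3: 2/9 × log_e[(2/9)/(1/12)] = 0.2180
  x=4: 1/18 × log_e[(1/18)/(5/12)] = -0.1119
D_KL(P||Q) = 0.4397 nats

D_KL(P||Q) = 0.4397 ≥ 0 ✓

This non-negativity is a fundamental property: relative entropy cannot be negative because it measures how different Q is from P.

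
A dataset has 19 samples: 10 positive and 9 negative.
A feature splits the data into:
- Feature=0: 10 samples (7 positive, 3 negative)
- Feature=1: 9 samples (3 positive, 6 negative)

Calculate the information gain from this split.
0.0992 bits

Information Gain = H(Y) - H(Y|Feature)

Before split:
P(positive) = 10/19 = 0.5263
H(Y) = 0.9980 bits

After split:
Feature=0: H = 0.8813 bits (weight = 10/19)
Feature=1: H = 0.9183 bits (weight = 9/19)
H(Y|Feature) = (10/19)×0.8813 + (9/19)×0.9183 = 0.8988 bits

Information Gain = 0.9980 - 0.8988 = 0.0992 bits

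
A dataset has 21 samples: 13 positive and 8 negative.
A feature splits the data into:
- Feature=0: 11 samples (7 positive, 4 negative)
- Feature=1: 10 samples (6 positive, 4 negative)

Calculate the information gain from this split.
0.0010 bits

Information Gain = H(Y) - H(Y|Feature)

Before split:
P(positive) = 13/21 = 0.6190
H(Y) = 0.9587 bits

After split:
Feature=0: H = 0.9457 bits (weight = 11/21)
Feature=1: H = 0.9710 bits (weight = 10/21)
H(Y|Feature) = (11/21)×0.9457 + (10/21)×0.9710 = 0.9577 bits

Information Gain = 0.9587 - 0.9577 = 0.0010 bits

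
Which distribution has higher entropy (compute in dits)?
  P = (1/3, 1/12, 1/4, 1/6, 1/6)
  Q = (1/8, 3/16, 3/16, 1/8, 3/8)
P

Computing entropies in dits:
H(P) = 0.6589
H(Q) = 0.6581

Distribution P has higher entropy.

Intuition: The distribution closer to uniform (more spread out) has higher entropy.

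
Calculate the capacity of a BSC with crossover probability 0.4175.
0.0197 bits

For a binary symmetric channel (BSC) with error probability p:
Capacity C = 1 - H(p) bits per symbol

where H(p) = -p log₂(p) - (1-p) log₂(1-p) is the binary entropy function.

H(0.4175) = 0.9803 bits
C = 1 - 0.9803 = 0.0197 bits per symbol

This means we can reliably transmit up to 0.0197 bits of information per channel use.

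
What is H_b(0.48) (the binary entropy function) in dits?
0.3007 dits

The binary entropy function is:
H(p) = -p log(p) - (1-p) log(1-p)

H(0.48) = -0.48 × log_10(0.48) - 0.52 × log_10(0.52)
H(0.48) = 0.3007 dits

Note: Binary entropy is maximized at p=0.5 (H=1 bit) and minimized at p=0 or p=1 (H=0).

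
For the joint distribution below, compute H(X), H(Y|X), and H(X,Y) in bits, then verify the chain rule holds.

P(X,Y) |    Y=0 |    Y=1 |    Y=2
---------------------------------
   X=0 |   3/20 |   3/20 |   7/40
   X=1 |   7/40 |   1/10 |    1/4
H(X,Y) = 2.5334, H(X) = 0.9982, H(Y|X) = 1.5352 (all in bits)

Chain rule: H(X,Y) = H(X) + H(Y|X)

Left side — joint entropy directly:
H(X,Y) = -Σ p(x,y) log p(x,y) = 2.5334 bits

Right side — compute H(Y|X) from the conditional distributions:
P(X) = (19/40, 21/40), so H(X) = 0.9982 bits
H(Y|X) = Σ_x P(X=x) · H(Y|X=x):
  P(Y|X=0) = (6/19, 6/19, 7/19), H(Y|X=0) = 1.5810, weight P(X=0) = 19/40
  P(Y|X=1) = (1/3, 4/21, 10/21), H(Y|X=1) = 1.4937, weight P(X=1) = 21/40
H(Y|X) = 1.5352 bits

H(X) + H(Y|X) = 0.9982 + 1.5352 = 2.5334 bits

Both sides equal 2.5334 bits. ✓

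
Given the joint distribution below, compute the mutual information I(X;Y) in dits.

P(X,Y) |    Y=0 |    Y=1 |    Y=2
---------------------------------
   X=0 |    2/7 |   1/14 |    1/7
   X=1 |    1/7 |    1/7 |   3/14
0.0189 dits

Mutual information: I(X;Y) = H(X) + H(Y) - H(X,Y)

Marginals:
P(X) = (1/2, 1/2), H(X) = 0.3010 dits
P(Y) = (3/7, 3/14, 5/14), H(Y) = 0.4608 dits

Joint entropy: H(X,Y) = 0.7429 dits

I(X;Y) = 0.3010 + 0.4608 - 0.7429 = 0.0189 dits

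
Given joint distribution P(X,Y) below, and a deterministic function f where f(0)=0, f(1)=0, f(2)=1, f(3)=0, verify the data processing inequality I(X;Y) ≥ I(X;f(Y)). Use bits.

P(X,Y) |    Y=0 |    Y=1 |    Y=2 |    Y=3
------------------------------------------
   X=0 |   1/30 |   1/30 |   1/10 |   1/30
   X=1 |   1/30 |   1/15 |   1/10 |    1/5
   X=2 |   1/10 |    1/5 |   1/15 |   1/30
I(X;Y) = 0.2268, I(X;f(Y)) = 0.0521, inequality holds: 0.2268 ≥ 0.0521

Data Processing Inequality: For any Markov chain X → Y → Z, we have I(X;Y) ≥ I(X;Z).

Here Z = f(Y) is a deterministic function of Y, forming X → Y → Z.

Original I(X;Y) = 0.2268 bits

After applying f:
P(X,Z) where Z=f(Y):
- P(X,Z=0) = P(X,Y=0) + P(X,Y=1) + P(X,Y=3)
- P(X,Z=1) = P(X,Y=2)

I(X;Z) = I(X;f(Y)) = 0.0521 bits

Verification: 0.2268 ≥ 0.0521 ✓

Information cannot be created by processing; the function f can only lose information about X.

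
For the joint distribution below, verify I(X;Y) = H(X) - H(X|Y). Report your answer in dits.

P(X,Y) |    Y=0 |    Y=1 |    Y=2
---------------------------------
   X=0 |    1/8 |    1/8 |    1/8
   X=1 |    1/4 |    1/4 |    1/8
I(X;Y) = 0.0047 dits

Mutual information has multiple equivalent forms:
- I(X;Y) = H(X) - H(X|Y)
- I(X;Y) = H(Y) - H(Y|X)
- I(X;Y) = H(X) + H(Y) - H(X,Y)

Computing all quantities:
H(X) = 0.2873, H(Y) = 0.4700, H(X,Y) = 0.7526
H(X|Y) = 0.2826, H(Y|X) = 0.4653

Verification:
H(X) - H(X|Y) = 0.2873 - 0.2826 = 0.0047
H(Y) - H(Y|X) = 0.4700 - 0.4653 = 0.0047
H(X) + H(Y) - H(X,Y) = 0.2873 + 0.4700 - 0.7526 = 0.0047

All forms give I(X;Y) = 0.0047 dits. ✓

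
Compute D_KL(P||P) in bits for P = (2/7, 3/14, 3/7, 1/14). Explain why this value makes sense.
0.0000 bits

KL divergence satisfies the Gibbs inequality: D_KL(P||Q) ≥ 0 for all distributions P, Q.

D_KL(P||Q) = Σ p(x) log(p(x)/q(x))
Each term is p(x) × log_2(p(x)/p(x)) = p(x) × log_2(1) = 0, so the sum is 0.
D_KL(P||Q) = 0.0000 bits

When P = Q, the KL divergence is exactly 0, as there is no 'divergence' between identical distributions.

This non-negativity is a fundamental property: relative entropy cannot be negative because it measures how different Q is from P.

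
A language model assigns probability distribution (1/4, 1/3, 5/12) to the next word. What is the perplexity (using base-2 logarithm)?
2.9375

Perplexity is 2^H (or exp(H) for natural log).

First, H = -Σ p log p = 1.5546 bits
Perplexity = 2^1.5546 = 2.9375

Interpretation: The model's uncertainty is equivalent to choosing uniformly among 2.9 options.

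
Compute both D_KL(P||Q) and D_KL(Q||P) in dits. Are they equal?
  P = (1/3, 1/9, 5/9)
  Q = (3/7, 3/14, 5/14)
D_KL(P||Q) = 0.0385, D_KL(Q||P) = 0.0394

KL divergence is not symmetric: D_KL(P||Q) ≠ D_KL(Q||P) in general.

D_KL(P||Q) = 0.0385 dits
D_KL(Q||P) = 0.0394 dits

No, they are not equal!

This asymmetry is why KL divergence is not a true distance metric.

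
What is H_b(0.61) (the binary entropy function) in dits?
0.2904 dits

The binary entropy function is:
H(p) = -p log(p) - (1-p) log(1-p)

H(0.61) = -0.61 × log_10(0.61) - 0.39 × log_10(0.39)
H(0.61) = 0.2904 dits

Note: Binary entropy is maximized at p=0.5 (H=1 bit) and minimized at p=0 or p=1 (H=0).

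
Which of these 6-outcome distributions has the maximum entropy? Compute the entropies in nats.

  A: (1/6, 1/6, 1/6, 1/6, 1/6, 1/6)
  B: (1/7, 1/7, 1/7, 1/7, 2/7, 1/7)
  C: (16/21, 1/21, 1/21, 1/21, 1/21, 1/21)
A

For a discrete distribution over n outcomes, entropy is maximized by the uniform distribution.

Computing entropies:
H(A) = 1.7918 nats
H(B) = 1.7479 nats
H(C) = 0.9321 nats

The uniform distribution (where all probabilities equal 1/6) achieves the maximum entropy of log_e(6) = 1.7918 nats.

Distribution A has the highest entropy.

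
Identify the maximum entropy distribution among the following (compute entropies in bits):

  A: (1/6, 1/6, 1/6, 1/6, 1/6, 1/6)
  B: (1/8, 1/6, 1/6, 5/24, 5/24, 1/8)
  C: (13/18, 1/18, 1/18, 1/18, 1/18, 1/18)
A

For a discrete distribution over n outcomes, entropy is maximized by the uniform distribution.

Computing entropies:
H(A) = 2.5850 bits
H(B) = 2.5546 bits
H(C) = 1.4974 bits

The uniform distribution (where all probabilities equal 1/6) achieves the maximum entropy of log_2(6) = 2.5850 bits.

Distribution A has the highest entropy.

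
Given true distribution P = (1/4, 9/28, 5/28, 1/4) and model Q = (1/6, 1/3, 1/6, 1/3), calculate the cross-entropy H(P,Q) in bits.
2.0135 bits

Cross-entropy: H(P,Q) = -Σ p(x) log q(x)

Alternatively: H(P,Q) = H(P) + D_KL(P||Q)
H(P) = 1.9701 bits
D_KL(P||Q) = 0.0434 bits

H(P,Q) = 1.9701 + 0.0434 = 2.0135 bits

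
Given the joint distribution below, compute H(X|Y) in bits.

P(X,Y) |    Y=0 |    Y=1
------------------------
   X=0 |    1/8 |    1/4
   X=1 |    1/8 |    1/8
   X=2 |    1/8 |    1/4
1.5456 bits

Using the chain rule: H(X|Y) = H(X,Y) - H(Y)

First, compute H(X,Y) = 2.5000 bits

Marginal P(Y) = (3/8, 5/8)
H(Y) = 0.9544 bits

H(X|Y) = H(X,Y) - H(Y) = 2.5000 - 0.9544 = 1.5456 bits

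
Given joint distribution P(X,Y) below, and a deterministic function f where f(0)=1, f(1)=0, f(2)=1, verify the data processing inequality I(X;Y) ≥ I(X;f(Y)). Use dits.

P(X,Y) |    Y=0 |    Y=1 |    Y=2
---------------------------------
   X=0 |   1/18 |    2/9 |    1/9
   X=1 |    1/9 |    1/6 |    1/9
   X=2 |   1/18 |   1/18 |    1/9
I(X;Y) = 0.0167, I(X;f(Y)) = 0.0134, inequality holds: 0.0167 ≥ 0.0134

Data Processing Inequality: For any Markov chain X → Y → Z, we have I(X;Y) ≥ I(X;Z).

Here Z = f(Y) is a deterministic function of Y, forming X → Y → Z.

Original I(X;Y) = 0.0167 dits

After applying f:
P(X,Z) where Z=f(Y):
- P(X,Z=0) = P(X,Y=1)
- P(X,Z=1) = P(X,Y=0) + P(X,Y=2)

I(X;Z) = I(X;f(Y)) = 0.0134 dits

Verification: 0.0167 ≥ 0.0134 ✓

Information cannot be created by processing; the function f can only lose information about X.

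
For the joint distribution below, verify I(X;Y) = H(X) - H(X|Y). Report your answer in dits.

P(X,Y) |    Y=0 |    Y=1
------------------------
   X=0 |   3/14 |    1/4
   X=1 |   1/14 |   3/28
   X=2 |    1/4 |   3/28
I(X;Y) = 0.0138 dits

Mutual information has multiple equivalent forms:
- I(X;Y) = H(X) - H(X|Y)
- I(X;Y) = H(Y) - H(Y|X)
- I(X;Y) = H(X) + H(Y) - H(X,Y)

Computing all quantities:
H(X) = 0.4480, H(Y) = 0.2999, H(X,Y) = 0.7341
H(X|Y) = 0.4342, H(Y|X) = 0.2861

Verification:
H(X) - H(X|Y) = 0.4480 - 0.4342 = 0.0138
H(Y) - H(Y|X) = 0.2999 - 0.2861 = 0.0138
H(X) + H(Y) - H(X,Y) = 0.4480 + 0.2999 - 0.7341 = 0.0138

All forms give I(X;Y) = 0.0138 dits. ✓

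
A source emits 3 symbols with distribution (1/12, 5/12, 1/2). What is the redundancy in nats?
0.1802 nats

Redundancy measures how far a source is from maximum entropy:
R = H_max - H(X)

Maximum entropy for 3 symbols: H_max = log_e(3) = 1.0986 nats
Actual entropy: H(X) = 0.9184 nats
Redundancy: R = 1.0986 - 0.9184 = 0.1802 nats

This redundancy represents potential for compression: the source could be compressed by 0.1802 nats per symbol.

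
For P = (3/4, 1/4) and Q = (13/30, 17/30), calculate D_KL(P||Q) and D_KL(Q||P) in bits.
D_KL(P||Q) = 0.2984, D_KL(Q||P) = 0.3260

KL divergence is not symmetric: D_KL(P||Q) ≠ D_KL(Q||P) in general.

D_KL(P||Q) = 0.2984 bits
D_KL(Q||P) = 0.3260 bits

No, they are not equal!

This asymmetry is why KL divergence is not a true distance metric.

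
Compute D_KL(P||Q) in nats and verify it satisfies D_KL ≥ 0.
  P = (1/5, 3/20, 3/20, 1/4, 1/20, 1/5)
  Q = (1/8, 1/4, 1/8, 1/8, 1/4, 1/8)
0.2315 nats

KL divergence satisfies the Gibbs inequality: D_KL(P||Q) ≥ 0 for all distributions P, Q.

D_KL(P||Q) = Σ p(x) log(p(x)/q(x))
Term by term:
  x=0: 1/5 × log_e[(1/5)/(1/8)] = 0.0940
  x=1: 3/20 × log_e[(3/20)/(1/4)] = -0.0766
  x=2: 3/20 × log_e[(3/20)/(1/8)] = 0.0273
  x=3: 1/4 × log_e[(1/4)/(1/8)] = 0.1733
  x=4: 1/20 × log_e[(1/20)/(1/4)] = -0.0805
  x=5: 1/5 × log_e[(1/5)/(1/8)] = 0.0940
D_KL(P||Q) = 0.2315 nats

D_KL(P||Q) = 0.2315 ≥ 0 ✓

This non-negativity is a fundamental property: relative entropy cannot be negative because it measures how different Q is from P.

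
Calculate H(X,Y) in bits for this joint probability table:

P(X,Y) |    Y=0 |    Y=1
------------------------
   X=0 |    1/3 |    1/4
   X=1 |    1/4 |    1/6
1.9591 bits

Joint entropy is H(X,Y) = -Σ_{x,y} p(x,y) log p(x,y).

Summing over all non-zero entries:
H(X,Y) = -[1/3·log_2(1/3) + 1/4·log_2(1/4) + 1/4·log_2(1/4) + 1/6·log_2(1/6)]
H(X,Y) = 1.9591 bits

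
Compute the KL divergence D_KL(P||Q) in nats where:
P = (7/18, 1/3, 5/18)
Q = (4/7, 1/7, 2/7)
0.1249 nats

KL divergence: D_KL(P||Q) = Σ p(x) log(p(x)/q(x))

Computing term by term:
  x=0: 7/18 × log_e[(7/18)/(4/7)] = 7/18 × -0.3848 = -0.1497
  x=1: 1/3 × log_e[(1/3)/(1/7)] = 1/3 × 0.8473 = 0.2824
  x=2: 5/18 × log_e[(5/18)/(2/7)] = 5/18 × -0.0282 = -0.0078

D_KL(P||Q) = 0.1249 nats

Note: KL divergence is always non-negative and equals 0 iff P = Q.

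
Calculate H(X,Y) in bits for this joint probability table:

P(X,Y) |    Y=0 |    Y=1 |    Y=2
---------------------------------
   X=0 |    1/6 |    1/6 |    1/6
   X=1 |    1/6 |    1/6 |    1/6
2.5850 bits

Joint entropy is H(X,Y) = -Σ_{x,y} p(x,y) log p(x,y).

Summing over all non-zero entries:
H(X,Y) = -[1/6·log_2(1/6) + 1/6·log_2(1/6) + 1/6·log_2(1/6) + 1/6·log_2(1/6) + 1/6·log_2(1/6) + 1/6·log_2(1/6)]
H(X,Y) = 2.5850 bits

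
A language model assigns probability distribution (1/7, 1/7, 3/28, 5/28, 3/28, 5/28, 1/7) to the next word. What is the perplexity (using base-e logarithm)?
6.8748

Perplexity is e^H (or exp(H) for natural log).

First, H = -Σ p log p = 1.9279 nats
Perplexity = e^1.9279 = 6.8748

Interpretation: The model's uncertainty is equivalent to choosing uniformly among 6.9 options.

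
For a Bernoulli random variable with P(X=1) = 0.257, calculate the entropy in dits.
0.2475 dits

The binary entropy function is:
H(p) = -p log(p) - (1-p) log(1-p)

H(0.257) = -0.257 × log_10(0.257) - 0.743 × log_10(0.743)
H(0.257) = 0.2475 dits

Note: Binary entropy is maximized at p=0.5 (H=1 bit) and minimized at p=0 or p=1 (H=0).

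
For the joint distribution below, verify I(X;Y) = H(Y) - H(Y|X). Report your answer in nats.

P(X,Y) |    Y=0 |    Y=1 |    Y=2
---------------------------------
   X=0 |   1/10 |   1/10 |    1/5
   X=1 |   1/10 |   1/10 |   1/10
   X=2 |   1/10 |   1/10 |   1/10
I(X;Y) = 0.0138 nats

Mutual information has multiple equivalent forms:
- I(X;Y) = H(X) - H(X|Y)
- I(X;Y) = H(Y) - H(Y|X)
- I(X;Y) = H(X) + H(Y) - H(X,Y)

Computing all quantities:
H(X) = 1.0889, H(Y) = 1.0889, H(X,Y) = 2.1640
H(X|Y) = 1.0751, H(Y|X) = 1.0751

Verification:
H(X) - H(X|Y) = 1.0889 - 1.0751 = 0.0138
H(Y) - H(Y|X) = 1.0889 - 1.0751 = 0.0138
H(X) + H(Y) - H(X,Y) = 1.0889 + 1.0889 - 2.1640 = 0.0138

All forms give I(X;Y) = 0.0138 nats. ✓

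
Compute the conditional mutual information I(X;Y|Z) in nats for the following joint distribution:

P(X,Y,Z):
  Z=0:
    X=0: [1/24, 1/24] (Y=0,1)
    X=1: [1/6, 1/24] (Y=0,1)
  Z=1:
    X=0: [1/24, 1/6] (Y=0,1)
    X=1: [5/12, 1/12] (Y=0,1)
0.1428 nats

Conditional mutual information: I(X;Y|Z) = H(X|Z) + H(Y|Z) - H(X,Y|Z)

H(Z) = 0.6036
H(X,Z) = 1.2072 → H(X|Z) = 0.6036
H(Y,Z) = 1.2380 → H(Y|Z) = 0.6344
H(X,Y,Z) = 1.6988 → H(X,Y|Z) = 1.0951

I(X;Y|Z) = 0.6036 + 0.6344 - 1.0951 = 0.1428 nats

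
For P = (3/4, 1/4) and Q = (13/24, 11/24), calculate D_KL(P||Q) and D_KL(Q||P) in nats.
D_KL(P||Q) = 0.0925, D_KL(Q||P) = 0.1015

KL divergence is not symmetric: D_KL(P||Q) ≠ D_KL(Q||P) in general.

D_KL(P||Q) = 0.0925 nats
D_KL(Q||P) = 0.1015 nats

No, they are not equal!

This asymmetry is why KL divergence is not a true distance metric.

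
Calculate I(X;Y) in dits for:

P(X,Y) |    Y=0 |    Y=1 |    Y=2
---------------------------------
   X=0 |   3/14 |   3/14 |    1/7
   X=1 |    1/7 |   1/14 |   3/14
0.0180 dits

Mutual information: I(X;Y) = H(X) + H(Y) - H(X,Y)

Marginals:
P(X) = (4/7, 3/7), H(X) = 0.2966 dits
P(Y) = (5/14, 2/7, 5/14), H(Y) = 0.4748 dits

Joint entropy: H(X,Y) = 0.7534 dits

I(X;Y) = 0.2966 + 0.4748 - 0.7534 = 0.0180 dits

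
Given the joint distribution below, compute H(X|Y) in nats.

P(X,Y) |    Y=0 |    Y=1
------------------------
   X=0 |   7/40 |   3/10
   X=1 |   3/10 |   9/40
0.6711 nats

Using the chain rule: H(X|Y) = H(X,Y) - H(Y)

First, compute H(X,Y) = 1.3630 nats

Marginal P(Y) = (19/40, 21/40)
H(Y) = 0.6919 nats

H(X|Y) = H(X,Y) - H(Y) = 1.3630 - 0.6919 = 0.6711 nats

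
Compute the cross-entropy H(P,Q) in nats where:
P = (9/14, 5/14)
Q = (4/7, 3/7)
0.6624 nats

Cross-entropy: H(P,Q) = -Σ p(x) log q(x)

Alternatively: H(P,Q) = H(P) + D_KL(P||Q)
H(P) = 0.6518 nats
D_KL(P||Q) = 0.0106 nats

H(P,Q) = 0.6518 + 0.0106 = 0.6624 nats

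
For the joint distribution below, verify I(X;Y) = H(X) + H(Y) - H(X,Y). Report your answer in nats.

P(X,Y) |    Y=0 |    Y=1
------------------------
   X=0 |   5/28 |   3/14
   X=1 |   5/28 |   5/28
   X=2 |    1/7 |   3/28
I(X;Y) = 0.0042 nats

Mutual information has multiple equivalent forms:
- I(X;Y) = H(X) - H(X|Y)
- I(X;Y) = H(Y) - H(Y|X)
- I(X;Y) = H(X) + H(Y) - H(X,Y)

Computing all quantities:
H(X) = 1.0813, H(Y) = 0.6931, H(X,Y) = 1.7703
H(X|Y) = 1.0772, H(Y|X) = 0.6890

Verification:
H(X) - H(X|Y) = 1.0813 - 1.0772 = 0.0042
H(Y) - H(Y|X) = 0.6931 - 0.6890 = 0.0042
H(X) + H(Y) - H(X,Y) = 1.0813 + 0.6931 - 1.7703 = 0.0042

All forms give I(X;Y) = 0.0042 nats. ✓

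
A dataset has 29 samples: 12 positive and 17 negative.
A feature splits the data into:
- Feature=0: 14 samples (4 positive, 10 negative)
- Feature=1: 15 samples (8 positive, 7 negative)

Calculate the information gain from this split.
0.0462 bits

Information Gain = H(Y) - H(Y|Feature)

Before split:
P(positive) = 12/29 = 0.4138
H(Y) = 0.9784 bits

After split:
Feature=0: H = 0.8631 bits (weight = 14/29)
Feature=1: H = 0.9968 bits (weight = 15/29)
H(Y|Feature) = (14/29)×0.8631 + (15/29)×0.9968 = 0.9323 bits

Information Gain = 0.9784 - 0.9323 = 0.0462 bits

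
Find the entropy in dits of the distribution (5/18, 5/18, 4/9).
0.4656 dits

Shannon entropy is H(X) = -Σ p(x) log p(x).

For P = (5/18, 5/18, 4/9):
H = -5/18 × log_10(5/18) -5/18 × log_10(5/18) -4/9 × log_10(4/9)
H = 0.4656 dits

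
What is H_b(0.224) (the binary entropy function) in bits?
0.7674 bits

The binary entropy function is:
H(p) = -p log(p) - (1-p) log(1-p)

H(0.224) = -0.224 × log_2(0.224) - 0.776 × log_2(0.776)
H(0.224) = 0.7674 bits

Note: Binary entropy is maximized at p=0.5 (H=1 bit) and minimized at p=0 or p=1 (H=0).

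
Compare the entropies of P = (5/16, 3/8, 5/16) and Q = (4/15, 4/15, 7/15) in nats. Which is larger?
P

Computing entropies in nats:
H(P) = 1.0948
H(Q) = 1.0606

Distribution P has higher entropy.

Intuition: The distribution closer to uniform (more spread out) has higher entropy.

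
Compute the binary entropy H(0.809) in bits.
0.7036 bits

The binary entropy function is:
H(p) = -p log(p) - (1-p) log(1-p)

H(0.809) = -0.809 × log_2(0.809) - 0.191 × log_2(0.191)
H(0.809) = 0.7036 bits

Note: Binary entropy is maximized at p=0.5 (H=1 bit) and minimized at p=0 or p=1 (H=0).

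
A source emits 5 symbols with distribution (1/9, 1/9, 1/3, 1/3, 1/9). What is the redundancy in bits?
0.2086 bits

Redundancy measures how far a source is from maximum entropy:
R = H_max - H(X)

Maximum entropy for 5 symbols: H_max = log_2(5) = 2.3219 bits
Actual entropy: H(X) = 2.1133 bits
Redundancy: R = 2.3219 - 2.1133 = 0.2086 bits

This redundancy represents potential for compression: the source could be compressed by 0.2086 bits per symbol.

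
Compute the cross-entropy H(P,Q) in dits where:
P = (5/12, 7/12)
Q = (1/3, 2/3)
0.3015 dits

Cross-entropy: H(P,Q) = -Σ p(x) log q(x)

Alternatively: H(P,Q) = H(P) + D_KL(P||Q)
H(P) = 0.2950 dits
D_KL(P||Q) = 0.0066 dits

H(P,Q) = 0.2950 + 0.0066 = 0.3015 dits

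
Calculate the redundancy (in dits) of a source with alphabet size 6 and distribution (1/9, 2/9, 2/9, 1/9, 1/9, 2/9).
0.0246 dits

Redundancy measures how far a source is from maximum entropy:
R = H_max - H(X)

Maximum entropy for 6 symbols: H_max = log_10(6) = 0.7782 dits
Actual entropy: H(X) = 0.7536 dits
Redundancy: R = 0.7782 - 0.7536 = 0.0246 dits

This redundancy represents potential for compression: the source could be compressed by 0.0246 dits per symbol.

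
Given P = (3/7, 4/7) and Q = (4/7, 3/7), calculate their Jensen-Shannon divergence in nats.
0.0102 nats

Jensen-Shannon divergence is:
JSD(P||Q) = 0.5 × D_KL(P||M) + 0.5 × D_KL(Q||M)
where M = 0.5 × (P + Q) is the mixture distribution.

M = 0.5 × (3/7, 4/7) + 0.5 × (4/7, 3/7) = (1/2, 1/2)

D_KL(P||M) = 0.0102 nats
D_KL(Q||M) = 0.0102 nats

JSD(P||Q) = 0.5 × 0.0102 + 0.5 × 0.0102 = 0.0102 nats

Unlike KL divergence, JSD is symmetric and bounded: 0 ≤ JSD ≤ log(2).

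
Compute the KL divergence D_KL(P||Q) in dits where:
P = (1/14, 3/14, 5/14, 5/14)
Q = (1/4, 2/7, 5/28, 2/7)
0.0765 dits

KL divergence: D_KL(P||Q) = Σ p(x) log(p(x)/q(x))

Computing term by term:
  x=0: 1/14 × log_10[(1/14)/(1/4)] = 1/14 × -0.5441 = -0.0389
  x=1: 3/14 × log_10[(3/14)/(2/7)] = 3/14 × -0.1249 = -0.0268
  x=2: 5/14 × log_10[(5/14)/(5/28)] = 5/14 × 0.3010 = 0.1075
  x=3: 5/14 × log_10[(5/14)/(2/7)] = 5/14 × 0.0969 = 0.0346

D_KL(P||Q) = 0.0765 dits

Note: KL divergence is always non-negative and equals 0 iff P = Q.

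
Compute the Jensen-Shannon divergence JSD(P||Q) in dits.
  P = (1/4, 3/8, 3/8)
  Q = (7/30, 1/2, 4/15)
0.0040 dits

Jensen-Shannon divergence is:
JSD(P||Q) = 0.5 × D_KL(P||M) + 0.5 × D_KL(Q||M)
where M = 0.5 × (P + Q) is the mixture distribution.

M = 0.5 × (1/4, 3/8, 3/8) + 0.5 × (7/30, 1/2, 4/15) = (0.241667, 7/16, 0.320833)

D_KL(P||M) = 0.0040 dits
D_KL(Q||M) = 0.0040 dits

JSD(P||Q) = 0.5 × 0.0040 + 0.5 × 0.0040 = 0.0040 dits

Unlike KL divergence, JSD is symmetric and bounded: 0 ≤ JSD ≤ log(2).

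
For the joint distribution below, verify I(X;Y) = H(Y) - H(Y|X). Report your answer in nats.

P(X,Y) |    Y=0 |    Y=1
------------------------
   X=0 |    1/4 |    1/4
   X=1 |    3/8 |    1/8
I(X;Y) = 0.0338 nats

Mutual information has multiple equivalent forms:
- I(X;Y) = H(X) - H(X|Y)
- I(X;Y) = H(Y) - H(Y|X)
- I(X;Y) = H(X) + H(Y) - H(X,Y)

Computing all quantities:
H(X) = 0.6931, H(Y) = 0.6616, H(X,Y) = 1.3209
H(X|Y) = 0.6593, H(Y|X) = 0.6277

Verification:
H(X) - H(X|Y) = 0.6931 - 0.6593 = 0.0338
H(Y) - H(Y|X) = 0.6616 - 0.6277 = 0.0338
H(X) + H(Y) - H(X,Y) = 0.6931 + 0.6616 - 1.3209 = 0.0338

All forms give I(X;Y) = 0.0338 nats. ✓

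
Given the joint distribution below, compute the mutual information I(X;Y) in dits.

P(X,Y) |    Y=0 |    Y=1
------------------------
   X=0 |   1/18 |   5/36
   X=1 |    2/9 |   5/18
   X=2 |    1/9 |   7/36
0.0035 dits

Mutual information: I(X;Y) = H(X) + H(Y) - H(X,Y)

Marginals:
P(X) = (7/36, 1/2, 11/36), H(X) = 0.4461 dits
P(Y) = (7/18, 11/18), H(Y) = 0.2902 dits

Joint entropy: H(X,Y) = 0.7328 dits

I(X;Y) = 0.4461 + 0.2902 - 0.7328 = 0.0035 dits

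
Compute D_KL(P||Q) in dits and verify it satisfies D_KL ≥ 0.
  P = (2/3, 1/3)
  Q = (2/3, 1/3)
0.0000 dits

KL divergence satisfies the Gibbs inequality: D_KL(P||Q) ≥ 0 for all distributions P, Q.

D_KL(P||Q) = Σ p(x) log(p(x)/q(x))
Term by term:
  x=0: 2/3 × log_10[(2/3)/(2/3)] = 0.0000
  x=1: 1/3 × log_10[(1/3)/(1/3)] = 0.0000
D_KL(P||Q) = 0.0000 dits

D_KL(P||Q) = 0.0000 ≥ 0 ✓

This non-negativity is a fundamental property: relative entropy cannot be negative because it measures how different Q is from P.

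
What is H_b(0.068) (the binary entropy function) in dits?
0.1079 dits

The binary entropy function is:
H(p) = -p log(p) - (1-p) log(1-p)

H(0.068) = -0.068 × log_10(0.068) - 0.932 × log_10(0.932)
H(0.068) = 0.1079 dits

Note: Binary entropy is maximized at p=0.5 (H=1 bit) and minimized at p=0 or p=1 (H=0).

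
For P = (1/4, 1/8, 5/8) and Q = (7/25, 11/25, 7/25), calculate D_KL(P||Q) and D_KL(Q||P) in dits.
D_KL(P||Q) = 0.1373, D_KL(Q||P) = 0.1566

KL divergence is not symmetric: D_KL(P||Q) ≠ D_KL(Q||P) in general.

D_KL(P||Q) = 0.1373 dits
D_KL(Q||P) = 0.1566 dits

No, they are not equal!

This asymmetry is why KL divergence is not a true distance metric.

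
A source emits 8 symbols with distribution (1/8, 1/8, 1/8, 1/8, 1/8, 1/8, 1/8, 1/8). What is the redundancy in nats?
0.0000 nats

Redundancy measures how far a source is from maximum entropy:
R = H_max - H(X)

Maximum entropy for 8 symbols: H_max = log_e(8) = 2.0794 nats
Actual entropy: H(X) = 2.0794 nats
Redundancy: R = 2.0794 - 2.0794 = 0.0000 nats

This redundancy represents potential for compression: the source could be compressed by 0.0000 nats per symbol.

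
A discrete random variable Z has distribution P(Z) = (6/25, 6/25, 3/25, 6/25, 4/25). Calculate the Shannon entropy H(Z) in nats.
1.5752 nats

Shannon entropy is H(X) = -Σ p(x) log p(x).

For P = (6/25, 6/25, 3/25, 6/25, 4/25):
H = -6/25 × log_e(6/25) -6/25 × log_e(6/25) -3/25 × log_e(3/25) -6/25 × log_e(6/25) -4/25 × log_e(4/25)
H = 1.5752 nats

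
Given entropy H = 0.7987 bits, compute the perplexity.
1.7395

Perplexity is 2^H (or exp(H) for natural log).

H = 0.7987 bits
Perplexity = 2^0.7987 = 1.7395

Interpretation: The model's uncertainty is equivalent to choosing uniformly among 1.7 options.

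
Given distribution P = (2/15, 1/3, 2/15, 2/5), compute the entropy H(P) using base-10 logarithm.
0.5516 dits

Shannon entropy is H(X) = -Σ p(x) log p(x).

For P = (2/15, 1/3, 2/15, 2/5):
H = -2/15 × log_10(2/15) -1/3 × log_10(1/3) -2/15 × log_10(2/15) -2/5 × log_10(2/5)
H = 0.5516 dits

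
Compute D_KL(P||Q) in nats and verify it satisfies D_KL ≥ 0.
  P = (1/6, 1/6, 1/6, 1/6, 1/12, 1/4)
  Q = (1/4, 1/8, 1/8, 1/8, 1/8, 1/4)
0.0425 nats

KL divergence satisfies the Gibbs inequality: D_KL(P||Q) ≥ 0 for all distributions P, Q.

D_KL(P||Q) = Σ p(x) log(p(x)/q(x))
Term by term:
  x=0: 1/6 × log_e[(1/6)/(1/4)] = -0.0676
  x=1: 1/6 × log_e[(1/6)/(1/8)] = 0.0479
  x=2: 1/6 × log_e[(1/6)/(1/8)] = 0.0479
  x=3: 1/6 × log_e[(1/6)/(1/8)] = 0.0479
  x=4: 1/12 × log_e[(1/12)/(1/8)] = -0.0338
  x=5: 1/4 × log_e[(1/4)/(1/4)] = 0.0000
D_KL(P||Q) = 0.0425 nats

D_KL(P||Q) = 0.0425 ≥ 0 ✓

This non-negativity is a fundamental property: relative entropy cannot be negative because it measures how different Q is from P.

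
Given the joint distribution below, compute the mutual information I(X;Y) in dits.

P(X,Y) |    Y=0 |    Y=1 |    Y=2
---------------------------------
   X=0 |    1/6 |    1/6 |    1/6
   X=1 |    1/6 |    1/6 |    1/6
0.0000 dits

Mutual information: I(X;Y) = H(X) + H(Y) - H(X,Y)

Marginals:
P(X) = (1/2, 1/2), H(X) = 0.3010 dits
P(Y) = (1/3, 1/3, 1/3), H(Y) = 0.4771 dits

Joint entropy: H(X,Y) = 0.7782 dits

I(X;Y) = 0.3010 + 0.4771 - 0.7782 = 0.0000 dits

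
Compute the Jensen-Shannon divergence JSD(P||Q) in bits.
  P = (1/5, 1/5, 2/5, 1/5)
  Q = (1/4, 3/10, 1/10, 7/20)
0.0937 bits

Jensen-Shannon divergence is:
JSD(P||Q) = 0.5 × D_KL(P||M) + 0.5 × D_KL(Q||M)
where M = 0.5 × (P + Q) is the mixture distribution.

M = 0.5 × (1/5, 1/5, 2/5, 1/5) + 0.5 × (1/4, 3/10, 1/10, 7/20) = (9/40, 1/4, 1/4, 11/40)

D_KL(P||M) = 0.0810 bits
D_KL(Q||M) = 0.1065 bits

JSD(P||Q) = 0.5 × 0.0810 + 0.5 × 0.1065 = 0.0937 bits

Unlike KL divergence, JSD is symmetric and bounded: 0 ≤ JSD ≤ log(2).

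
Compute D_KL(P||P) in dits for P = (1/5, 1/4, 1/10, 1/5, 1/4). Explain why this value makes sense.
0.0000 dits

KL divergence satisfies the Gibbs inequality: D_KL(P||Q) ≥ 0 for all distributions P, Q.

D_KL(P||Q) = Σ p(x) log(p(x)/q(x))
Each term is p(x) × log_10(p(x)/p(x)) = p(x) × log_10(1) = 0, so the sum is 0.
D_KL(P||Q) = 0.0000 dits

When P = Q, the KL divergence is exactly 0, as there is no 'divergence' between identical distributions.

This non-negativity is a fundamental property: relative entropy cannot be negative because it measures how different Q is from P.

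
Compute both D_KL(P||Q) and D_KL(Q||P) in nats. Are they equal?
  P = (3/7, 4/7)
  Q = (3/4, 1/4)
D_KL(P||Q) = 0.2326, D_KL(Q||P) = 0.2130

KL divergence is not symmetric: D_KL(P||Q) ≠ D_KL(Q||P) in general.

D_KL(P||Q) = 0.2326 nats
D_KL(Q||P) = 0.2130 nats

No, they are not equal!

This asymmetry is why KL divergence is not a true distance metric.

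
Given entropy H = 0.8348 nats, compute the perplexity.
2.3044

Perplexity is e^H (or exp(H) for natural log).

H = 0.8348 nats
Perplexity = e^0.8348 = 2.3044

Interpretation: The model's uncertainty is equivalent to choosing uniformly among 2.3 options.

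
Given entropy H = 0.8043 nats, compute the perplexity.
2.2351

Perplexity is e^H (or exp(H) for natural log).

H = 0.8043 nats
Perplexity = e^0.8043 = 2.2351

Interpretation: The model's uncertainty is equivalent to choosing uniformly among 2.2 options.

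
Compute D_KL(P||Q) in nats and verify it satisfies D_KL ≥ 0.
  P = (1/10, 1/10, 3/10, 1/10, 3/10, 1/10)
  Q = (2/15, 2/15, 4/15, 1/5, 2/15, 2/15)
0.1230 nats

KL divergence satisfies the Gibbs inequality: D_KL(P||Q) ≥ 0 for all distributions P, Q.

D_KL(P||Q) = Σ p(x) log(p(x)/q(x))
Term by term:
  x=0: 1/10 × log_e[(1/10)/(2/15)] = -0.0288
  x=1: 1/10 × log_e[(1/10)/(2/15)] = -0.0288
  x=2: 3/10 × log_e[(3/10)/(4/15)] = 0.0353
  x=3: 1/10 × log_e[(1/10)/(1/5)] = -0.0693
  x=4: 3/10 × log_e[(3/10)/(2/15)] = 0.2433
  x=5: 1/10 × log_e[(1/10)/(2/15)] = -0.0288
D_KL(P||Q) = 0.1230 nats

D_KL(P||Q) = 0.1230 ≥ 0 ✓

This non-negativity is a fundamental property: relative entropy cannot be negative because it measures how different Q is from P.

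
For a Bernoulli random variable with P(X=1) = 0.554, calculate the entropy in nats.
0.6873 nats

The binary entropy function is:
H(p) = -p log(p) - (1-p) log(1-p)

H(0.554) = -0.554 × log_e(0.554) - 0.446 × log_e(0.446)
H(0.554) = 0.6873 nats

Note: Binary entropy is maximized at p=0.5 (H=1 bit) and minimized at p=0 or p=1 (H=0).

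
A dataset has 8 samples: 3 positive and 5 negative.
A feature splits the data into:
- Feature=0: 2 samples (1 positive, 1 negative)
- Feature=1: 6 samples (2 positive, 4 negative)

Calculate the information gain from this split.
0.0157 bits

Information Gain = H(Y) - H(Y|Feature)

Before split:
P(positive) = 3/8 = 0.3750
H(Y) = 0.9544 bits

After split:
Feature=0: H = 1.0000 bits (weight = 2/8)
Feature=1: H = 0.9183 bits (weight = 6/8)
H(Y|Feature) = (2/8)×1.0000 + (6/8)×0.9183 = 0.9387 bits

Information Gain = 0.9544 - 0.9387 = 0.0157 bits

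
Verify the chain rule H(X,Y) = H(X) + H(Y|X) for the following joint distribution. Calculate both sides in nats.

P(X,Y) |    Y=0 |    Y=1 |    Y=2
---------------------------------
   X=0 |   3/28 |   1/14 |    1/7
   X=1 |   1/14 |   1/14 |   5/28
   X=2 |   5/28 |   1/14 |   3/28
H(X,Y) = 2.1259, H(X) = 1.0974, H(Y|X) = 1.0286 (all in nats)

Chain rule: H(X,Y) = H(X) + H(Y|X)

Left side — joint entropy directly:
H(X,Y) = -Σ p(x,y) log p(x,y) = 2.1259 nats

Right side — compute H(Y|X) from the conditional distributions:
P(X) = (9/28, 9/28, 5/14), so H(X) = 1.0974 nats
H(Y|X) = Σ_x P(X=x) · H(Y|X=x):
  P(Y|X=0) = (1/3, 2/9, 4/9), H(Y|X=0) = 1.0609, weight P(X=0) = 9/28
  P(Y|X=1) = (2/9, 2/9, 5/9), H(Y|X=1) = 0.9950, weight P(X=1) = 9/28
  P(Y|X=2) = (1/2, 1/5, 3/10), H(Y|X=2) = 1.0297, weight P(X=2) = 5/14
H(Y|X) = 1.0286 nats

H(X) + H(Y|X) = 1.0974 + 1.0286 = 2.1259 nats

Both sides equal 2.1259 nats. ✓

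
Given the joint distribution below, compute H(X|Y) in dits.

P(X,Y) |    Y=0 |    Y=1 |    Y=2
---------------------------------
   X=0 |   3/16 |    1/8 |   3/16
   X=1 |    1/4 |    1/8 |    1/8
0.2964 dits

Using the chain rule: H(X|Y) = H(X,Y) - H(Y)

First, compute H(X,Y) = 0.7618 dits

Marginal P(Y) = (7/16, 1/4, 5/16)
H(Y) = 0.4654 dits

H(X|Y) = H(X,Y) - H(Y) = 0.7618 - 0.4654 = 0.2964 dits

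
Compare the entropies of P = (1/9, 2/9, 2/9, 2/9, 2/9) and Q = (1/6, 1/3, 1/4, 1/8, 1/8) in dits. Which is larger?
P

Computing entropies in dits:
H(P) = 0.6867
H(Q) = 0.6650

Distribution P has higher entropy.

Intuition: The distribution closer to uniform (more spread out) has higher entropy.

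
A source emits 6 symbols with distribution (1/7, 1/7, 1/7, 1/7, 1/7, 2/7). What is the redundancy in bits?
0.0633 bits

Redundancy measures how far a source is from maximum entropy:
R = H_max - H(X)

Maximum entropy for 6 symbols: H_max = log_2(6) = 2.5850 bits
Actual entropy: H(X) = 2.5216 bits
Redundancy: R = 2.5850 - 2.5216 = 0.0633 bits

This redundancy represents potential for compression: the source could be compressed by 0.0633 bits per symbol.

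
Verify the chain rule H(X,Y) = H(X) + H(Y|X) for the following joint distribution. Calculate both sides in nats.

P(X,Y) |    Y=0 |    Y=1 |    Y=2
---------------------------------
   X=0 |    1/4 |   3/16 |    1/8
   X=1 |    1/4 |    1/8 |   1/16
H(X,Y) = 1.7002, H(X) = 0.6853, H(Y|X) = 1.0149 (all in nats)

Chain rule: H(X,Y) = H(X) + H(Y|X)

Left side — joint entropy directly:
H(X,Y) = -Σ p(x,y) log p(x,y) = 1.7002 nats

Right side — compute H(Y|X) from the conditional distributions:
P(X) = (9/16, 7/16), so H(X) = 0.6853 nats
H(Y|X) = Σ_x P(X=x) · H(Y|X=x):
  P(Y|X=0) = (4/9, 1/3, 2/9), H(Y|X=0) = 1.0609, weight P(X=0) = 9/16
  P(Y|X=1) = (4/7, 2/7, 1/7), H(Y|X=1) = 0.9557, weight P(X=1) = 7/16
H(Y|X) = 1.0149 nats

H(X) + H(Y|X) = 0.6853 + 1.0149 = 1.7002 nats

Both sides equal 1.7002 nats. ✓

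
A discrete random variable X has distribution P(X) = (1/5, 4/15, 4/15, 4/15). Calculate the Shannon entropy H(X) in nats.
1.3793 nats

Shannon entropy is H(X) = -Σ p(x) log p(x).

For P = (1/5, 4/15, 4/15, 4/15):
H = -1/5 × log_e(1/5) -4/15 × log_e(4/15) -4/15 × log_e(4/15) -4/15 × log_e(4/15)
H = 1.3793 nats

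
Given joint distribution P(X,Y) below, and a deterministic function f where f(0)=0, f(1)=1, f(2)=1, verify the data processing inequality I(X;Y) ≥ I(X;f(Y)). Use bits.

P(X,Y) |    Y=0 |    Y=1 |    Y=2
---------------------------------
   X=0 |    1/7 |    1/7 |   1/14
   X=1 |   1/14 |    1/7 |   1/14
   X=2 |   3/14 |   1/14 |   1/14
I(X;Y) = 0.0689, I(X;f(Y)) = 0.0599, inequality holds: 0.0689 ≥ 0.0599

Data Processing Inequality: For any Markov chain X → Y → Z, we have I(X;Y) ≥ I(X;Z).

Here Z = f(Y) is a deterministic function of Y, forming X → Y → Z.

Original I(X;Y) = 0.0689 bits

After applying f:
P(X,Z) where Z=f(Y):
- P(X,Z=0) = P(X,Y=0)
- P(X,Z=1) = P(X,Y=1) + P(X,Y=2)

I(X;Z) = I(X;f(Y)) = 0.0599 bits

Verification: 0.0689 ≥ 0.0599 ✓

Information cannot be created by processing; the function f can only lose information about X.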